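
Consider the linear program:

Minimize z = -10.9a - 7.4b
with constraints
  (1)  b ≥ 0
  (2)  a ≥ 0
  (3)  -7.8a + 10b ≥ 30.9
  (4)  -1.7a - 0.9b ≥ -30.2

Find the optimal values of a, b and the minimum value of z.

a = 0, b = 302/9, minimum z = -11174/45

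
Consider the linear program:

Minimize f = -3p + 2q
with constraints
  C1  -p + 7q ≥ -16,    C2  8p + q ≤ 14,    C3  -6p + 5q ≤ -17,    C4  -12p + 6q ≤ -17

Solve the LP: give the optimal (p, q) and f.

The optimum lies where -p + 7q = -16 and 8p + q = 14.
Solving simultaneously gives p = 2, q = -2.

p = 2, q = -2, minimum f = -10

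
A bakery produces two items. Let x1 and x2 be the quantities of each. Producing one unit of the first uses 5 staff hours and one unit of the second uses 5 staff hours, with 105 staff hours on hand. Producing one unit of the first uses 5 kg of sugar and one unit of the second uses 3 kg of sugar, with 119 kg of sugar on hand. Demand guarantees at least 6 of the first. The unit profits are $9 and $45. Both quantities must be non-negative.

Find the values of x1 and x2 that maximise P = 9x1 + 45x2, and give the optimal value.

x1 = 6, x2 = 15, maximum P = 729

Vertices and P = 9x1 + 45x2:
  (21, 0) → P = 189
  (6, 0) → P = 54
  (6, 15) → P = 729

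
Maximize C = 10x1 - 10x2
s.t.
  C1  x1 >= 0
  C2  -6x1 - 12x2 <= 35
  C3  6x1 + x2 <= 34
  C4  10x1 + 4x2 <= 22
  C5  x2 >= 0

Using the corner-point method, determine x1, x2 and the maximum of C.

Vertices and C = 10x1 - 10x2:
  (0, 11/2) → C = -55
  (0, 0) → C = 0
  (11/5, 0) → C = 22

The optimum lies where 10x1 + 4x2 = 22 and x2 = 0.
Solving simultaneously gives x1 = 11/5, x2 = 0.

x1 = 11/5, x2 = 0, maximum C = 22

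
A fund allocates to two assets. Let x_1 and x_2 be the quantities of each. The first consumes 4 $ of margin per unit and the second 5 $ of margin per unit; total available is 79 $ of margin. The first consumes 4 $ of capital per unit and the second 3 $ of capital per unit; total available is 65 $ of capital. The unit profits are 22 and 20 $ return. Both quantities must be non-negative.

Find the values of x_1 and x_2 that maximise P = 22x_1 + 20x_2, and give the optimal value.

The binding constraints are 4x_1 + 5x_2 = 79 and 4x_1 + 3x_2 = 65.
Solving simultaneously gives x_1 = 11, x_2 = 7.

x_1 = 11, x_2 = 7, maximum P = 382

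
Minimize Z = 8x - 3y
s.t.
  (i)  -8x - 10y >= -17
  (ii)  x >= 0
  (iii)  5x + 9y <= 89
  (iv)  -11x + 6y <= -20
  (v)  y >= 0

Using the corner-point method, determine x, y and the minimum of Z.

Corner points and Z = 8x - 3y:
  (151/79, 27/158) → Z = 2335/158
  (17/8, 0) → Z = 17
  (20/11, 0) → Z = 160/11

At the optimal vertex, -11x + 6y = -20 and y = 0.
Solving simultaneously gives x = 20/11, y = 0.

x = 20/11, y = 0, minimum Z = 160/11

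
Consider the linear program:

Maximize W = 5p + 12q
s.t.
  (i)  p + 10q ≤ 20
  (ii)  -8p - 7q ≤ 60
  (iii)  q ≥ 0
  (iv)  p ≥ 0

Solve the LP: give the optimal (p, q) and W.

Corner points and W = 5p + 12q:
  (20, 0) → W = 100
  (0, 2) → W = 24
  (0, 0) → W = 0

p = 20, q = 0, maximum W = 100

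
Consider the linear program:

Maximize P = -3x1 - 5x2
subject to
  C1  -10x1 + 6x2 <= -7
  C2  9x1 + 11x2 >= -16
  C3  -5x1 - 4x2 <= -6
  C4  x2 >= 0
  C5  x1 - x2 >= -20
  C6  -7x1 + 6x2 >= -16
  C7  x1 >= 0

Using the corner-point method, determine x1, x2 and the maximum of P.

Extreme points and P = -3x1 - 5x2:
  (32/35, 5/14) → P = -317/70
  (127/4, 207/4) → P = -354
  (6/5, 0) → P = -18/5
  (16/7, 0) → P = -48/7
  (136, 156) → P = -1188

The binding constraints are -5x1 - 4x2 = -6 and x2 = 0.
Solving simultaneously gives x1 = 6/5, x2 = 0.

x1 = 6/5, x2 = 0, maximum P = -18/5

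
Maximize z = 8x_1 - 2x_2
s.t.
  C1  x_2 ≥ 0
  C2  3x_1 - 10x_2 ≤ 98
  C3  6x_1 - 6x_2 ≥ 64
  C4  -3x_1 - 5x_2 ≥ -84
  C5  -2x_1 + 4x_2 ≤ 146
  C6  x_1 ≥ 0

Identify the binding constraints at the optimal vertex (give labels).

C1 and C4

Extreme points and z = 8x_1 - 2x_2:
  (32/3, 0) → z = 256/3
  (28, 0) → z = 224
  (103/6, 13/2) → z = 373/3

The maximum is at (28, 0). Substituting into each constraint, equality holds for C1 and C4; the remaining constraints have slack.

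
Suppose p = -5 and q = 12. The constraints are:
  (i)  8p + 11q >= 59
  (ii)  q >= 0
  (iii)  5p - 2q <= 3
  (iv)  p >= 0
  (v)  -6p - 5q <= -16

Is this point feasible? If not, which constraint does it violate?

not feasible — violates (iv)

Constraint (iv): p = -5, which is not ≥ 0. All other constraints are satisfied.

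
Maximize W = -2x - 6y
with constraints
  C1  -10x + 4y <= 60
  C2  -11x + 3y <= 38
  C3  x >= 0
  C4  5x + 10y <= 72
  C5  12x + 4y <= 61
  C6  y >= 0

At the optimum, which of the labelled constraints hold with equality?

Vertices and W = -2x - 6y:
  (0, 36/5) → W = -216/5
  (0, 0) → W = 0
  (161/50, 559/100) → W = -1999/50
  (61/12, 0) → W = -61/6

The maximum is at (0, 0). Substituting into each constraint, equality holds for C3 and C6; the remaining constraints have slack.

C3 and C6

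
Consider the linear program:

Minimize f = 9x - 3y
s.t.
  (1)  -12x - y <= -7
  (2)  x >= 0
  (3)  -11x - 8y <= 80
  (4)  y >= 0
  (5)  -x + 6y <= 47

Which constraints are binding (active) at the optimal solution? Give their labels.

Extreme points and f = 9x - 3y:
  (0, 7) → f = -21
  (7/12, 0) → f = 21/4
  (0, 47/6) → f = -47/2
The feasible region is unbounded (it extends along (6, 1), (1, 0)), but f strictly increases along every unbounded feasible direction, so there is no improving ray and the minimum is attained at a vertex.

The minimum is at (0, 47/6). Substituting into each constraint, equality holds for (2) and (5); the remaining constraints have slack.

(2) and (5)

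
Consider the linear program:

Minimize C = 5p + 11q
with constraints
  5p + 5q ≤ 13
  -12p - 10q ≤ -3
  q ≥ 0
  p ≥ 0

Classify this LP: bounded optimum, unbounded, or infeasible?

Extreme points and C = 5p + 11q:
  (13/5, 0) → C = 13
  (0, 13/5) → C = 143/5
  (1/4, 0) → C = 5/4
  (0, 3/10) → C = 33/10
The feasible region has finitely many vertices and no improving ray; the minimum is 5/4 at (1/4, 0).

bounded optimum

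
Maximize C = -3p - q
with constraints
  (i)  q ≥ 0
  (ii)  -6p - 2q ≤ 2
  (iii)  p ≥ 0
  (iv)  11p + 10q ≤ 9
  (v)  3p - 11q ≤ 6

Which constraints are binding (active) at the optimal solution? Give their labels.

(i) and (iii)

Feasible corners and C = -3p - q:
  (0, 0) → C = 0
  (9/11, 0) → C = -27/11
  (0, 9/10) → C = -9/10

The maximum is at (0, 0). Substituting into each constraint, equality holds for (i) and (iii); the remaining constraints have slack.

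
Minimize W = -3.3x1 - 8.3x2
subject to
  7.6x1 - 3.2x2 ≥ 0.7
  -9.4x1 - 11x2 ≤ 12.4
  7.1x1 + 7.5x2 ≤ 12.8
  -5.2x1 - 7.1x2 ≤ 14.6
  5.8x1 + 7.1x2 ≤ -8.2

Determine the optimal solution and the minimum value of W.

Corner points and W = -3.3x1 - 8.3x2:
  (3628/477, -3638/477) → W = 18223/477
  (36/49, -86/49) → W = 85/7
  (32/3, -2102/213) → W = 9949/213

At the optimal vertex, -9.4x1 - 11x2 = 12.4 and 5.8x1 + 7.1x2 = -8.2.
Solving simultaneously gives x1 = 36/49, x2 = -86/49.

x1 = 36/49, x2 = -86/49, minimum W = 85/7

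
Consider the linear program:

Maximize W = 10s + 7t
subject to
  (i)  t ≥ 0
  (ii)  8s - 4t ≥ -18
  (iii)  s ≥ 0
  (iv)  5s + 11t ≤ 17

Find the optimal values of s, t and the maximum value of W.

s = 17/5, t = 0, maximum W = 34

Vertices and W = 10s + 7t:
  (0, 0) → W = 0
  (17/5, 0) → W = 34
  (0, 17/11) → W = 119/11

The optimum lies where t = 0 and 5s + 11t = 17.
Solving simultaneously gives s = 17/5, t = 0.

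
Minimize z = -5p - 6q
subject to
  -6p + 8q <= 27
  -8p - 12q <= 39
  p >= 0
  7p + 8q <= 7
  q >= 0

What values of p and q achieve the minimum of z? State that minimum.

p = 0, q = 7/8, minimum z = -21/4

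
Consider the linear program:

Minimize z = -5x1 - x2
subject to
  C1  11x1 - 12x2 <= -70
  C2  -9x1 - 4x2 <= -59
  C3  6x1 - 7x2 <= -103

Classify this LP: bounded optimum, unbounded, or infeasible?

unbounded

From the feasible point (746/5, 713/5), moving in the direction (12, 11) keeps every constraint satisfied while z decreases without bound.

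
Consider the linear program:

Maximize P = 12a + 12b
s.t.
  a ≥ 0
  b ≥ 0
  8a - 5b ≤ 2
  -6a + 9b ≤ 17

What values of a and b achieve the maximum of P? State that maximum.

Vertices and P = 12a + 12b:
  (0, 0) → P = 0
  (0, 17/9) → P = 68/3
  (1/4, 0) → P = 3
  (103/42, 74/21) → P = 502/7

The binding constraints are 8a - 5b = 2 and -6a + 9b = 17.
Solving simultaneously gives a = 103/42, b = 74/21.

a = 103/42, b = 74/21, maximum P = 502/7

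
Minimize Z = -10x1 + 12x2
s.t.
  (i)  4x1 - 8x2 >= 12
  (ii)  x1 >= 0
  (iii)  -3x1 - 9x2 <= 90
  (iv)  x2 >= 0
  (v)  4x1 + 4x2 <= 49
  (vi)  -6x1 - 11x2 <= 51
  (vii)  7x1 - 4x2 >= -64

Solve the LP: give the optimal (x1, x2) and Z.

Corner points and Z = -10x1 + 12x2:
  (3, 0) → Z = -30
  (55/6, 37/12) → Z = -164/3
  (49/4, 0) → Z = -245/2

x1 = 49/4, x2 = 0, minimum Z = -245/2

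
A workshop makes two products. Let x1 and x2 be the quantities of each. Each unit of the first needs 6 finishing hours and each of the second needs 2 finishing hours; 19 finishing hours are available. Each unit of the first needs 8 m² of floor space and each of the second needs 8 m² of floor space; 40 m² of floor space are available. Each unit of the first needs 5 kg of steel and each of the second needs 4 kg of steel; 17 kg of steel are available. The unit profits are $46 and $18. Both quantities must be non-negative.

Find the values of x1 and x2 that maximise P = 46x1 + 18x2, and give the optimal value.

Extreme points and P = 46x1 + 18x2:
  (0, 0) → P = 0
  (0, 17/4) → P = 153/2
  (19/6, 0) → P = 437/3
  (3, 1/2) → P = 147

The binding constraints are 6x1 + 2x2 = 19 and 5x1 + 4x2 = 17.
Solving simultaneously gives x1 = 3, x2 = 1/2.

x1 = 3, x2 = 1/2, maximum P = 147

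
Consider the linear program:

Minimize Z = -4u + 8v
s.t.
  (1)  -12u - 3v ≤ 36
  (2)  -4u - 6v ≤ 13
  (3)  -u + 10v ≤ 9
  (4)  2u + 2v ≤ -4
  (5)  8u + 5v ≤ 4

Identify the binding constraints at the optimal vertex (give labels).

(2) and (4)

Extreme points and Z = -4u + 8v:
  (-59/20, -1/5) → Z = 51/5
  (-129/41, 24/41) → Z = 708/41
  (1/2, -5/2) → Z = -22
  (-29/11, 7/11) → Z = 172/11

The minimum is at (1/2, -5/2). Substituting into each constraint, equality holds for (2) and (4); the remaining constraints have slack.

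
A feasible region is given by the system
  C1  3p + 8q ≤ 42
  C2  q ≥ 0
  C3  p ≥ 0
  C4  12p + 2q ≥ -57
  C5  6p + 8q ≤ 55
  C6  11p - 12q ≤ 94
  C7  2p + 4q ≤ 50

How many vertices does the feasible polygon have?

5

Of the 21 pairwise boundary intersections, those satisfying every inequality are:
  (0, 21/4)
  (13/3, 29/8)
  (0, 0)
  (94/11, 0)
  (353/40, 41/160)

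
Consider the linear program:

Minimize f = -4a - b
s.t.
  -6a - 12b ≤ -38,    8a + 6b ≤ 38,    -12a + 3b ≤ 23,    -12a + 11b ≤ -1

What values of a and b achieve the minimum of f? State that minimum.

a = 19/5, b = 19/15, minimum f = -247/15

Vertices and f = -4a - b:
  (19/5, 19/15) → f = -247/15
  (43/21, 15/7) → f = -31/3
  (53/20, 14/5) → f = -67/5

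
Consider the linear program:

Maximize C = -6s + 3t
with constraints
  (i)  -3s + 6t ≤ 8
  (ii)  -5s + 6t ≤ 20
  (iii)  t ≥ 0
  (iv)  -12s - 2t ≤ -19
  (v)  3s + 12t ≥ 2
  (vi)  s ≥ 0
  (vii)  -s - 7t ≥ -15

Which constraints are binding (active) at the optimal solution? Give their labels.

(i) and (iv)

Vertices and C = -6s + 3t:
  (49/39, 51/26) → C = -43/26
  (34/27, 53/27) → C = -5/3
  (19/12, 0) → C = -19/2
  (15, 0) → C = -90

The maximum is at (49/39, 51/26). Substituting into each constraint, equality holds for (i) and (iv); the remaining constraints have slack.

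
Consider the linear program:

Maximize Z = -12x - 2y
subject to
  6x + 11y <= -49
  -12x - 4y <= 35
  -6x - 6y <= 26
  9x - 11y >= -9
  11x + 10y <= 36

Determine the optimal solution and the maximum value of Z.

Feasible corners and Z = -12x - 2y:
  (4/15, -23/5) → Z = 6
  (886/61, -755/61) → Z = -9122/61
  (238/3, -251/3) → Z = -2354/3

At the optimal vertex, 6x + 11y = -49 and -6x - 6y = 26.
Solving simultaneously gives x = 4/15, y = -23/5.

x = 4/15, y = -23/5, maximum Z = 6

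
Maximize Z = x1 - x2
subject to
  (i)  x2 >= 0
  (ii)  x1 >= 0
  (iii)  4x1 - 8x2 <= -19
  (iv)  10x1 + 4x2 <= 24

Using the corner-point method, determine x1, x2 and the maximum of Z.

Corner points and Z = x1 - x2:
  (0, 19/8) → Z = -19/8
  (0, 6) → Z = -6
  (29/24, 143/48) → Z = -85/48

At the optimal vertex, 4x1 - 8x2 = -19 and 10x1 + 4x2 = 24.
Solving simultaneously gives x1 = 29/24, x2 = 143/48.

x1 = 29/24, x2 = 143/48, maximum Z = -85/48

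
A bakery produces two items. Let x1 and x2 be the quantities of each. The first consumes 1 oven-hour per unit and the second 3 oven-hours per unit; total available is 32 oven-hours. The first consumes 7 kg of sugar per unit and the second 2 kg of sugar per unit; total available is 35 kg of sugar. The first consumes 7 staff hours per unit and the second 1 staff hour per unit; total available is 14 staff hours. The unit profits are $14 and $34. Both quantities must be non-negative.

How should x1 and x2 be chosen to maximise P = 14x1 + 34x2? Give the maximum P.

Vertices and P = 14x1 + 34x2:
  (0, 0) → P = 0
  (0, 32/3) → P = 1088/3
  (2, 0) → P = 28
  (1/2, 21/2) → P = 364

x1 = 1/2, x2 = 21/2, maximum P = 364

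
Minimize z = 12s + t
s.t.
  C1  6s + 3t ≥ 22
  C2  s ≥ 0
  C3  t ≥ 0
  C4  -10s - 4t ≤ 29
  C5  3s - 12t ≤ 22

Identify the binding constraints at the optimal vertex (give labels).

C1 and C2

Corner points and z = 12s + t:
  (0, 22/3) → z = 22/3
  (11/3, 0) → z = 44
  (22/3, 0) → z = 88
The feasible region is unbounded (it extends along (0, 1), (4, 1)), but z strictly increases along every unbounded feasible direction, so there is no improving ray and the minimum is attained at a vertex.

The minimum is at (0, 22/3). Substituting into each constraint, equality holds for C1 and C2; the remaining constraints have slack.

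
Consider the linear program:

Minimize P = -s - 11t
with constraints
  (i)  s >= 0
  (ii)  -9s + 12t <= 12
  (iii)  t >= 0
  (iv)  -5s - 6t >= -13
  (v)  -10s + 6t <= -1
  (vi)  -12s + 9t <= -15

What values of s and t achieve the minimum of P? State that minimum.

Feasible corners and P = -s - 11t:
  (13/5, 0) → P = -13/5
  (5/4, 0) → P = -5/4
  (23/13, 9/13) → P = -122/13

The optimum lies where -5s - 6t = -13 and -12s + 9t = -15.
Solving simultaneously gives s = 23/13, t = 9/13.

s = 23/13, t = 9/13, minimum P = -122/13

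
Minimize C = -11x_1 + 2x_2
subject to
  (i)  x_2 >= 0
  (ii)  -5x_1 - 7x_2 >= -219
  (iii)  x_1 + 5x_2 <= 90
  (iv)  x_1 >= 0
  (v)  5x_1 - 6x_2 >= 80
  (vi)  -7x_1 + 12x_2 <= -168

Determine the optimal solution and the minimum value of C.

x_1 = 219/5, x_2 = 0, minimum C = -2409/5

Vertices and C = -11x_1 + 2x_2:
  (219/5, 0) → C = -2409/5
  (24, 0) → C = -264
  (3804/109, 693/109) → C = -40458/109

The optimum lies where x_2 = 0 and -5x_1 - 7x_2 = -219.
Solving simultaneously gives x_1 = 219/5, x_2 = 0.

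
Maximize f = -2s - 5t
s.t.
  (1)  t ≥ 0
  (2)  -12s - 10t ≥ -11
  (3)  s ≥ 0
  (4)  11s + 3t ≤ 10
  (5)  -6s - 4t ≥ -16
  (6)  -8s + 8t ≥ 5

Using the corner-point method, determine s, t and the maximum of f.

Extreme points and f = -2s - 5t:
  (0, 11/10) → f = -11/2
  (19/88, 37/44) → f = -51/11
  (0, 5/8) → f = -25/8

The optimum lies where s = 0 and -8s + 8t = 5.
Solving simultaneously gives s = 0, t = 5/8.

s = 0, t = 5/8, maximum f = -25/8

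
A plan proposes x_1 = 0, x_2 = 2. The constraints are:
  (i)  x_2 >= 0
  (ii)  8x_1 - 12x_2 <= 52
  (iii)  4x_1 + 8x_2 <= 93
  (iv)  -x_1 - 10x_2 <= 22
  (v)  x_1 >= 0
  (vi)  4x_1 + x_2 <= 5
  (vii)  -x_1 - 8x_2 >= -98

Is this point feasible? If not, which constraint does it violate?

(i): 2 ≥ 0 ✓
(ii): -24 ≤ 52 ✓
(iii): 16 ≤ 93 ✓
(iv): -20 ≤ 22 ✓
(v): 0 ≥ 0 ✓
(vi): 2 ≤ 5 ✓
(vii): -16 ≥ -98 ✓

feasible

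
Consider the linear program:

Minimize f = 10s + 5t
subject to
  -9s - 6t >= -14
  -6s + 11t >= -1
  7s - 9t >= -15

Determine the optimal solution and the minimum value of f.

Vertices and f = 10s + 5t:
  (32/27, 5/9) → f = 395/27
  (12/41, 233/123) → f = 1525/123
  (-174/23, -97/23) → f = -2225/23

At the optimal vertex, -6s + 11t = -1 and 7s - 9t = -15.
Solving simultaneously gives s = -174/23, t = -97/23.

s = -174/23, t = -97/23, minimum f = -2225/23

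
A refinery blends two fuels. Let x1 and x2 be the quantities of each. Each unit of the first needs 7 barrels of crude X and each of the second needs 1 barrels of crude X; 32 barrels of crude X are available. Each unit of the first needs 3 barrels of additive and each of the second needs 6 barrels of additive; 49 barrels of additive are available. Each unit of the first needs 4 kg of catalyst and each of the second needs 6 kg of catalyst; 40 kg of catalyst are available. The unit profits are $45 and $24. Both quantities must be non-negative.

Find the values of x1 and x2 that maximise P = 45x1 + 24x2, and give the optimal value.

Extreme points and P = 45x1 + 24x2:
  (0, 0) → P = 0
  (0, 20/3) → P = 160
  (32/7, 0) → P = 1440/7
  (4, 4) → P = 276

The binding constraints are 7x1 + x2 = 32 and 4x1 + 6x2 = 40.
Solving simultaneously gives x1 = 4, x2 = 4.

x1 = 4, x2 = 4, maximum P = 276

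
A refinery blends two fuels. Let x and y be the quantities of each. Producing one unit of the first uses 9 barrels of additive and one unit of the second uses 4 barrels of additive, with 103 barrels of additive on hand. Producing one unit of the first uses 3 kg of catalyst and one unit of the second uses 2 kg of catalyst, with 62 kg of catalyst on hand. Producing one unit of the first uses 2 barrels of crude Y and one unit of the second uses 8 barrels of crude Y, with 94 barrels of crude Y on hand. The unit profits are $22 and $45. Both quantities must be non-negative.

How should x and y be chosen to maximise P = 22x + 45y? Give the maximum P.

At the optimal vertex, 9x + 4y = 103 and 2x + 8y = 94.
Solving simultaneously gives x = 7, y = 10.

x = 7, y = 10, maximum P = 604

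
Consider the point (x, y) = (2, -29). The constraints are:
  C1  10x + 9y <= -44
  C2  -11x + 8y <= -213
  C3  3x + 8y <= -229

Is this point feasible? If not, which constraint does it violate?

Constraint C3: 3x + 8y = -226, which is not ≤ -229. All other constraints are satisfied.

not feasible — violates C3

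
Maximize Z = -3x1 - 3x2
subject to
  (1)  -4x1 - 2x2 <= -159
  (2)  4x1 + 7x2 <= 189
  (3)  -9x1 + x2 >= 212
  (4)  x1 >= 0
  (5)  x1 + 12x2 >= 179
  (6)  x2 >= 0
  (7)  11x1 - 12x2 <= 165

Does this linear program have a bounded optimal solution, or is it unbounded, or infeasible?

infeasible

The boundaries -9x1 + x2 = 212 and x1 = 0 meet at (0, 212), but that point violates 4x1 + 7x2 ≤ 189. Every candidate vertex is excluded by some other constraint, so the feasible region is empty.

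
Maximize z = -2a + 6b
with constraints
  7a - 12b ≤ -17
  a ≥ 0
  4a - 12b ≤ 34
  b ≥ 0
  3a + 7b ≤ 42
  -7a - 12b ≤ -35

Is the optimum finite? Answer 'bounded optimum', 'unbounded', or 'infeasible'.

Vertices and z = -2a + 6b:
  (77/17, 69/17) → z = 260/17
  (9/7, 13/6) → z = 73/7
  (0, 6) → z = 36
  (0, 35/12) → z = 35/2
The feasible region has finitely many vertices and no improving ray; the maximum is 36 at (0, 6).

bounded optimum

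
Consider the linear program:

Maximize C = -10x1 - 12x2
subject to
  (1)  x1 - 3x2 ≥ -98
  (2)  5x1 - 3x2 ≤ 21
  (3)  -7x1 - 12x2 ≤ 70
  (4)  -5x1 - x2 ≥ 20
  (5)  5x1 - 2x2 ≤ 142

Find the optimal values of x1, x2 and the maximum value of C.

At the optimal vertex, x1 - 3x2 = -98 and -7x1 - 12x2 = 70.
Solving simultaneously gives x1 = -42, x2 = 56/3.

x1 = -42, x2 = 56/3, maximum C = 196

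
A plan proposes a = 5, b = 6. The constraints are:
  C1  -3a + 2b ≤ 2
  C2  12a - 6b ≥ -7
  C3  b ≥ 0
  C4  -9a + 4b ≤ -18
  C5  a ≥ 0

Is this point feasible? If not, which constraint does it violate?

C1: -3 ≤ 2 ✓
C2: 24 ≥ -7 ✓
C3: 6 ≥ 0 ✓
C4: -21 ≤ -18 ✓
C5: 5 ≥ 0 ✓

feasible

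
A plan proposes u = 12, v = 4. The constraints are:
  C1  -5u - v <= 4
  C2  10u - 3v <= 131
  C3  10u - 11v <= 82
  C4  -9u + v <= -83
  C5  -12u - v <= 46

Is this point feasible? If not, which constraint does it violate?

feasible

C1: -64 ≤ 4 ✓
C2: 108 ≤ 131 ✓
C3: 76 ≤ 82 ✓
C4: -104 ≤ -83 ✓
C5: -148 ≤ 46 ✓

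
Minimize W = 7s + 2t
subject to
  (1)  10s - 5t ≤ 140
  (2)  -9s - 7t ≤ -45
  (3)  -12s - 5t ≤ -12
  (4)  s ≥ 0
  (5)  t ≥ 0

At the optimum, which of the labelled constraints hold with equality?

Extreme points and W = 7s + 2t:
  (14, 0) → W = 98
  (0, 45/7) → W = 90/7
  (5, 0) → W = 35
The feasible region is unbounded (it extends along (0, 1), (1, 2)), but W strictly increases along every unbounded feasible direction, so there is no improving ray and the minimum is attained at a vertex.

The minimum is at (0, 45/7). Substituting into each constraint, equality holds for (2) and (4); the remaining constraints have slack.

(2) and (4)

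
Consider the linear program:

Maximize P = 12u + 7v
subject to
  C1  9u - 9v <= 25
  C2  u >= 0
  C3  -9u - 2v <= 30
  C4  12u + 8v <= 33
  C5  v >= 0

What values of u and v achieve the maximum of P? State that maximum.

u = 11/4, v = 0, maximum P = 33

Feasible corners and P = 12u + 7v:
  (0, 33/8) → P = 231/8
  (0, 0) → P = 0
  (11/4, 0) → P = 33

At the optimal vertex, 12u + 8v = 33 and v = 0.
Solving simultaneously gives u = 11/4, v = 0.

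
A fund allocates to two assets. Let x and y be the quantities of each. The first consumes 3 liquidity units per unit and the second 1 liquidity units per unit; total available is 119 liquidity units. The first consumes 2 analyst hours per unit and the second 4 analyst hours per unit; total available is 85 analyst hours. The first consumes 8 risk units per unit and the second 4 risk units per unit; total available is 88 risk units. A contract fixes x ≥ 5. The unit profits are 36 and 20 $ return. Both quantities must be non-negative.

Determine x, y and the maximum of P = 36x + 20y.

x = 5, y = 12, maximum P = 420

Extreme points and P = 36x + 20y:
  (11, 0) → P = 396
  (5, 0) → P = 180
  (5, 12) → P = 420

The binding constraints are 8x + 4y = 88 and x = 5.
Solving simultaneously gives x = 5, y = 12.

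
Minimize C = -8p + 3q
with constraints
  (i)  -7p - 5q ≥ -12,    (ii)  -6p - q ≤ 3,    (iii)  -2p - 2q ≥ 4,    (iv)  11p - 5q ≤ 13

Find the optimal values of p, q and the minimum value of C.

Vertices and C = -8p + 3q:
  (-1/5, -9/5) → C = -19/5
  (-2/41, -111/41) → C = -317/41
  (3/16, -35/16) → C = -129/16

At the optimal vertex, -2p - 2q = 4 and 11p - 5q = 13.
Solving simultaneously gives p = 3/16, q = -35/16.

p = 3/16, q = -35/16, minimum C = -129/16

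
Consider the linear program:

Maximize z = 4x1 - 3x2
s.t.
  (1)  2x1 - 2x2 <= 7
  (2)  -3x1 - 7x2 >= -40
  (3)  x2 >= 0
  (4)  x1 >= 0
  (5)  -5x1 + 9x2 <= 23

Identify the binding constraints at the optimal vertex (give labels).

Corner points and z = 4x1 - 3x2:
  (129/20, 59/20) → z = 339/20
  (7/2, 0) → z = 14
  (199/62, 269/62) → z = -11/62
  (0, 0) → z = 0
  (0, 23/9) → z = -23/3

The maximum is at (129/20, 59/20). Substituting into each constraint, equality holds for (1) and (2); the remaining constraints have slack.

(1) and (2)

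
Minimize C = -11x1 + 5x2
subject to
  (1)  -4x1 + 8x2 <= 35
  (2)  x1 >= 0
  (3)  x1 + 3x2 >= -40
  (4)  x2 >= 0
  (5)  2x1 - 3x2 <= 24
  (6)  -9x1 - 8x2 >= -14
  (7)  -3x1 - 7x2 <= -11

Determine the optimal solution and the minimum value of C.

Extreme points and C = -11x1 + 5x2:
  (0, 7/4) → C = 35/4
  (0, 11/7) → C = 55/7
  (10/39, 19/13) → C = 175/39

At the optimal vertex, -9x1 - 8x2 = -14 and -3x1 - 7x2 = -11.
Solving simultaneously gives x1 = 10/39, x2 = 19/13.

x1 = 10/39, x2 = 19/13, minimum C = 175/39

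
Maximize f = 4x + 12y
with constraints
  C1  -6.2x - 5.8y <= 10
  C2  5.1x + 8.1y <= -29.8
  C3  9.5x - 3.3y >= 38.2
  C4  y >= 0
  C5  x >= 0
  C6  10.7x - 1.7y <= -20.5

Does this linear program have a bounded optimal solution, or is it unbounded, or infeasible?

infeasible

The boundaries x = 0 and 10.7x - 1.7y = -20.5 meet at (0, 205/17), but that point violates 5.1x + 8.1y ≤ -29.8. Every candidate vertex is excluded by some other constraint, so the feasible region is empty.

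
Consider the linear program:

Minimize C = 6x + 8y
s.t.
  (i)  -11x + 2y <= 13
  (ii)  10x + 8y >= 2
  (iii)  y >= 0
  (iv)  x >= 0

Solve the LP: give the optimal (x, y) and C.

x = 1/5, y = 0, minimum C = 6/5

The feasible region is unbounded (it extends along (1, 0), (2, 11)), but C strictly increases along every unbounded feasible direction, so there is no improving ray and the minimum is attained at a vertex.

The binding constraints are 10x + 8y = 2 and y = 0.
Solving simultaneously gives x = 1/5, y = 0.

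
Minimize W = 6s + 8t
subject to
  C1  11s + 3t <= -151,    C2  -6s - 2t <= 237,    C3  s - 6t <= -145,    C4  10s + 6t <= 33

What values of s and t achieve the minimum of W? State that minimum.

s = -856/19, t = 633/38, minimum W = -2604/19

Extreme points and W = 6s + 8t:
  (-447/23, 1444/69) → W = 3506/69
  (-335/12, 1873/36) → W = 4477/18
  (-856/19, 633/38) → W = -2604/19
  (-93, 321/2) → W = 726

At the optimal vertex, -6s - 2t = 237 and s - 6t = -145.
Solving simultaneously gives s = -856/19, t = 633/38.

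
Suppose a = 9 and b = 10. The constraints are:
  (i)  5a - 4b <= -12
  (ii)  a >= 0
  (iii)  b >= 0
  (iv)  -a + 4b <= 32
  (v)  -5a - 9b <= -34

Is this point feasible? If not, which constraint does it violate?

not feasible — violates (i)

Constraint (i): 5a - 4b = 5, which is not ≤ -12. All other constraints are satisfied.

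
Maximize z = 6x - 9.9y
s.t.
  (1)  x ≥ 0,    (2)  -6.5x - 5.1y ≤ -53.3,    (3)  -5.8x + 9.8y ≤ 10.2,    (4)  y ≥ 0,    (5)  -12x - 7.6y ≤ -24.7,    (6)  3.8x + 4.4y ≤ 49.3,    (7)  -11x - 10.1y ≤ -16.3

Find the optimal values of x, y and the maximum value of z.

Corner points and z = 6x - 9.9y:
  (5879/1166, 4693/1166) → z = -111867/11660
  (41/5, 0) → z = 246/5
  (21913/3138, 16235/3138) → z = -19499/2092
  (493/38, 0) → z = 1479/19

x = 493/38, y = 0, maximum z = 1479/19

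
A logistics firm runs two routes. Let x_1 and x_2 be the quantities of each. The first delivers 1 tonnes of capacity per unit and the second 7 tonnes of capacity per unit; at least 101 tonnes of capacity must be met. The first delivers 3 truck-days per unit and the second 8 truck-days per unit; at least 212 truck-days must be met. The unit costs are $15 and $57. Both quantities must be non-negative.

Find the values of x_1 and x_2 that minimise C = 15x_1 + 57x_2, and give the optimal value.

x_1 = 52, x_2 = 7, minimum C = 1179

Vertices and C = 15x_1 + 57x_2:
  (0, 53/2) → C = 3021/2
  (101, 0) → C = 1515
  (52, 7) → C = 1179
The feasible region is unbounded (it extends along (0, 1), (1, 0)), but C strictly increases along every unbounded feasible direction, so there is no improving ray and the minimum is attained at a vertex.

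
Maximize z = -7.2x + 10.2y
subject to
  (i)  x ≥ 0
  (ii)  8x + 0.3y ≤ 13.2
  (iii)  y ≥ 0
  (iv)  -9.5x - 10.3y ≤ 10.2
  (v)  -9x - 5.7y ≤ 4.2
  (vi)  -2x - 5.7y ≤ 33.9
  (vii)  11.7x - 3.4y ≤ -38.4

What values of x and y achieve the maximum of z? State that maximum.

x = 0, y = 44, maximum z = 448.8

Vertices and z = -7.2x + 10.2y:
  (0, 44) → z = 2244/5
  (0, 192/17) → z = 576/5
  (3336/3071, 46164/3071) → z = 2234268/15355

The binding constraints are x = 0 and 8x + 0.3y = 13.2.
Solving simultaneously gives x = 0, y = 44.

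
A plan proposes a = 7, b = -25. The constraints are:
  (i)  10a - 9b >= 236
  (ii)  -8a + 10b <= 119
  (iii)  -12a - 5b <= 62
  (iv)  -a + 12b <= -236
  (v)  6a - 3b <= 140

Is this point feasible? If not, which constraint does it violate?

feasible

(i): 295 ≥ 236 ✓
(ii): -306 ≤ 119 ✓
(iii): 41 ≤ 62 ✓
(iv): -307 ≤ -236 ✓
(v): 117 ≤ 140 ✓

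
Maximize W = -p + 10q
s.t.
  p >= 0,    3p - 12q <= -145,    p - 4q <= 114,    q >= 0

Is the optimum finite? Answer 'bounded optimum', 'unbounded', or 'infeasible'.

unbounded

From the feasible point (0, 145/12), moving in the direction (0, 1) keeps every constraint satisfied while W increases without bound.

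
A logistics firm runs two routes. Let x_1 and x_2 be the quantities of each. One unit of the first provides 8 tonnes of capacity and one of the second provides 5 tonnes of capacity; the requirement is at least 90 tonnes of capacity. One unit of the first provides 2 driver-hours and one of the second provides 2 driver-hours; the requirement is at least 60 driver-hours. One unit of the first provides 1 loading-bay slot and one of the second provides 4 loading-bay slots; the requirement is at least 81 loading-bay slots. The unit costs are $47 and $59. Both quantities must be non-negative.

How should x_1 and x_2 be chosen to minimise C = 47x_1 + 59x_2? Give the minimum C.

x_1 = 13, x_2 = 17, minimum C = 1614

Extreme points and C = 47x_1 + 59x_2:
  (0, 30) → C = 1770
  (81, 0) → C = 3807
  (13, 17) → C = 1614
The feasible region is unbounded (it extends along (0, 1), (1, 0)), but C strictly increases along every unbounded feasible direction, so there is no improving ray and the minimum is attained at a vertex.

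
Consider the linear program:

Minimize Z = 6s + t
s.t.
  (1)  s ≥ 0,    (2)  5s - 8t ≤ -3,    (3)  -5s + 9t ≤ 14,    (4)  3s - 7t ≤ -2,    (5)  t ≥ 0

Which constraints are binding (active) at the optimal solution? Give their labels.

Corner points and Z = 6s + t:
  (0, 3/8) → Z = 3/8
  (0, 14/9) → Z = 14/9
  (17, 11) → Z = 113

The minimum is at (0, 3/8). Substituting into each constraint, equality holds for (1) and (2); the remaining constraints have slack.

(1) and (2)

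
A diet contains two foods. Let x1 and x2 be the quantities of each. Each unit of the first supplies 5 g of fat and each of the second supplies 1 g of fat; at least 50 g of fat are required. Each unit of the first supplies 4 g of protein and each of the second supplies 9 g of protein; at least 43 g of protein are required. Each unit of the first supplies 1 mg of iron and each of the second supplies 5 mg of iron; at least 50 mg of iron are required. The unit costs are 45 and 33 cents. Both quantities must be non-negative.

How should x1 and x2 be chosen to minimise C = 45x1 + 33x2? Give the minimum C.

Extreme points and C = 45x1 + 33x2:
  (0, 50) → C = 1650
  (50, 0) → C = 2250
  (25/3, 25/3) → C = 650
The feasible region is unbounded (it extends along (0, 1), (1, 0)), but C strictly increases along every unbounded feasible direction, so there is no improving ray and the minimum is attained at a vertex.

x1 = 25/3, x2 = 25/3, minimum C = 650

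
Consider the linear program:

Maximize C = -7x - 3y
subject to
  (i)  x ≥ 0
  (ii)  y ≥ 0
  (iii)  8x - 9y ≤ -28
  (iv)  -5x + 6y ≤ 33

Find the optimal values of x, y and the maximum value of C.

x = 0, y = 28/9, maximum C = -28/3

Corner points and C = -7x - 3y:
  (0, 28/9) → C = -28/3
  (0, 11/2) → C = -33/2
  (43, 124/3) → C = -425

The binding constraints are x = 0 and 8x - 9y = -28.
Solving simultaneously gives x = 0, y = 28/9.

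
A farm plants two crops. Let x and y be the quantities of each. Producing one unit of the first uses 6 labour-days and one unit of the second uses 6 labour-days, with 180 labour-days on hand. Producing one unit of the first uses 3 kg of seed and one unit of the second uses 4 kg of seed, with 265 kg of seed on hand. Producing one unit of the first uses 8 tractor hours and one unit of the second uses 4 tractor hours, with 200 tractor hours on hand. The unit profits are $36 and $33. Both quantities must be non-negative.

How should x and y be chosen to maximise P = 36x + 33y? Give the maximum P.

x = 20, y = 10, maximum P = 1050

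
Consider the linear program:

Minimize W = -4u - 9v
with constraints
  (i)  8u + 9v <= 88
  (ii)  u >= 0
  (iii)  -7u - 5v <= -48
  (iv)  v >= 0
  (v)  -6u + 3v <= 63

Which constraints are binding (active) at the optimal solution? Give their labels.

Vertices and W = -4u - 9v:
  (0, 88/9) → W = -88
  (11, 0) → W = -44
  (0, 48/5) → W = -432/5
  (48/7, 0) → W = -192/7

The minimum is at (0, 88/9). Substituting into each constraint, equality holds for (i) and (ii); the remaining constraints have slack.

(i) and (ii)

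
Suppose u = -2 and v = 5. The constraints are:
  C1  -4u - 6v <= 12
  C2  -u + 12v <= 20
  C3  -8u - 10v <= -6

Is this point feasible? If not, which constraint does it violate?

not feasible — violates C2

Constraint C2: -u + 12v = 62, which is not ≤ 20. All other constraints are satisfied.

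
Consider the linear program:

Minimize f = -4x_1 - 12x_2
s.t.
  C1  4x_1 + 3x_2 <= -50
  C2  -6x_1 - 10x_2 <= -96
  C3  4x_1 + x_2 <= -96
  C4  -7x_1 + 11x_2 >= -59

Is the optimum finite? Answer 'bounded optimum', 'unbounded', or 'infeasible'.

unbounded

From the feasible point (-394/11, 342/11), moving in the direction (-3, 4) keeps every constraint satisfied while f decreases without bound.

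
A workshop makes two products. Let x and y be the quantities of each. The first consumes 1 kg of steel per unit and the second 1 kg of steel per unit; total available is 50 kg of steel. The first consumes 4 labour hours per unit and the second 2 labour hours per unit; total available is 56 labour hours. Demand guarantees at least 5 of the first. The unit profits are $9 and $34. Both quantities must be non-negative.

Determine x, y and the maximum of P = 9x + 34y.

Corner points and P = 9x + 34y:
  (14, 0) → P = 126
  (5, 0) → P = 45
  (5, 18) → P = 657

The binding constraints are 4x + 2y = 56 and x = 5.
Solving simultaneously gives x = 5, y = 18.

x = 5, y = 18, maximum P = 657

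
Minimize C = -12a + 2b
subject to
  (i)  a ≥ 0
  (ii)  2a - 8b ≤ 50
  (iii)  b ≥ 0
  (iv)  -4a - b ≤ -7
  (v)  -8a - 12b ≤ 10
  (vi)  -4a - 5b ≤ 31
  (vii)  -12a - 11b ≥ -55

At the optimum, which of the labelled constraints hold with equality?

Extreme points and C = -12a + 2b:
  (7/4, 0) → C = -21
  (55/12, 0) → C = -55
  (11/16, 17/4) → C = 1/4

The minimum is at (55/12, 0). Substituting into each constraint, equality holds for (iii) and (vii); the remaining constraints have slack.

(iii) and (vii)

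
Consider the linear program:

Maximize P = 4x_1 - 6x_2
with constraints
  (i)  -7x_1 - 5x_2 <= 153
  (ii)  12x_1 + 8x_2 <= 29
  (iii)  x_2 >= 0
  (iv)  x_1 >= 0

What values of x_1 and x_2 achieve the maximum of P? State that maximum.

Corner points and P = 4x_1 - 6x_2:
  (29/12, 0) → P = 29/3
  (0, 29/8) → P = -87/4
  (0, 0) → P = 0

The optimum lies where 12x_1 + 8x_2 = 29 and x_2 = 0.
Solving simultaneously gives x_1 = 29/12, x_2 = 0.

x_1 = 29/12, x_2 = 0, maximum P = 29/3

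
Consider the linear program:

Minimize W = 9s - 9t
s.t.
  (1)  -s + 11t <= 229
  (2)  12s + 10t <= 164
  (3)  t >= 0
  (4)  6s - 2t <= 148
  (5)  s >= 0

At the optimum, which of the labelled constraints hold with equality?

Vertices and W = 9s - 9t:
  (41/3, 0) → W = 123
  (0, 82/5) → W = -738/5
  (0, 0) → W = 0

The minimum is at (0, 82/5). Substituting into each constraint, equality holds for (2) and (5); the remaining constraints have slack.

(2) and (5)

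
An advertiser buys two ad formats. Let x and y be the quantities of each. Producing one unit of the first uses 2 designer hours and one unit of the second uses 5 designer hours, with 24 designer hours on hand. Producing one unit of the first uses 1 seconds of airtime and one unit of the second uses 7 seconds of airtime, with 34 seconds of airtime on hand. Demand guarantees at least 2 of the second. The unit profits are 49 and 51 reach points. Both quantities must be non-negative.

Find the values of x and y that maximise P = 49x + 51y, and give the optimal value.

x = 7, y = 2, maximum P = 445

Extreme points and P = 49x + 51y:
  (0, 24/5) → P = 1224/5
  (0, 2) → P = 102
  (7, 2) → P = 445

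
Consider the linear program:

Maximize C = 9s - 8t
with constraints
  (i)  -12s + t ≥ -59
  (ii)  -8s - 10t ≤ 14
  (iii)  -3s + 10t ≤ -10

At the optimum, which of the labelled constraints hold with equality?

Feasible corners and C = 9s - 8t:
  (9/2, -5) → C = 161/2
  (580/117, 19/39) → C = 1588/39
  (-4/11, -61/55) → C = 28/5

The maximum is at (9/2, -5). Substituting into each constraint, equality holds for (i) and (ii); the remaining constraints have slack.

(i) and (ii)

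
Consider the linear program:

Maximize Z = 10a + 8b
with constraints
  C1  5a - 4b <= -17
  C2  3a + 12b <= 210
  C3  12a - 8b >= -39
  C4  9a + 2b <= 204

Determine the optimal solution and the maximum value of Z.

Vertices and Z = 10a + 8b:
  (53/6, 367/24) → Z = 632/3
  (-5/2, 9/8) → Z = -16
  (101/14, 879/56) → Z = 1384/7

The binding constraints are 5a - 4b = -17 and 3a + 12b = 210.
Solving simultaneously gives a = 53/6, b = 367/24.

a = 53/6, b = 367/24, maximum Z = 632/3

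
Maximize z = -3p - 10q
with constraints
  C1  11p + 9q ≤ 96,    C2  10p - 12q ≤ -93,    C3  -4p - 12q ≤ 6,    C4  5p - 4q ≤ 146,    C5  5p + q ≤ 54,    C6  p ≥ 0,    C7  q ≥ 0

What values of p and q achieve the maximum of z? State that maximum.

p = 0, q = 31/4, maximum z = -155/2

Feasible corners and z = -3p - 10q:
  (105/74, 661/74) → z = -6925/74
  (0, 32/3) → z = -320/3
  (0, 31/4) → z = -155/2

At the optimal vertex, 10p - 12q = -93 and p = 0.
Solving simultaneously gives p = 0, q = 31/4.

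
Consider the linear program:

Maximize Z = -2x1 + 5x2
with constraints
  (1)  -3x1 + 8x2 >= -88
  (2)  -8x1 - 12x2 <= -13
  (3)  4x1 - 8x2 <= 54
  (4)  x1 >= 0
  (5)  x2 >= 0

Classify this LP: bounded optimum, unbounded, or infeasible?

unbounded

From the feasible point (0, 13/12), moving in the direction (0, 1) keeps every constraint satisfied while Z increases without bound.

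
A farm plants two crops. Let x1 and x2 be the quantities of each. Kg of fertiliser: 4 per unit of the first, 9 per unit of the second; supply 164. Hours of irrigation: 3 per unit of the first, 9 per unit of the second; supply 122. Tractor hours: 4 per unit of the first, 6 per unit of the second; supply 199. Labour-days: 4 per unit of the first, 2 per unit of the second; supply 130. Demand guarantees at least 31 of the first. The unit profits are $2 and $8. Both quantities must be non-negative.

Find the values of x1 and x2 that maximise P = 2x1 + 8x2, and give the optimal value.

x1 = 31, x2 = 3, maximum P = 86

Vertices and P = 2x1 + 8x2:
  (65/2, 0) → P = 65
  (31, 0) → P = 62
  (31, 3) → P = 86

The optimum lies where 4x1 + 2x2 = 130 and x1 = 31.
Solving simultaneously gives x1 = 31, x2 = 3.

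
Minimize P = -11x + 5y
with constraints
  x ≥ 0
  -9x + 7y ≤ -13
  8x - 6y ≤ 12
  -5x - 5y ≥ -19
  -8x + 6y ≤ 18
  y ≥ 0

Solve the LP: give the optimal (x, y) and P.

Extreme points and P = -11x + 5y:
  (99/40, 53/40) → P = -103/5
  (13/9, 0) → P = -143/9
  (87/35, 46/35) → P = -727/35
  (3/2, 0) → P = -33/2

x = 87/35, y = 46/35, minimum P = -727/35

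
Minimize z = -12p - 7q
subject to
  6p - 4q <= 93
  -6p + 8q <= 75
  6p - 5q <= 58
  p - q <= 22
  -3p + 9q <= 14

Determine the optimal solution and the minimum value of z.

Feasible corners and z = -12p - 7q:
  (-563/30, -47/10) → z = 2581/10
  (-52, -74) → z = 1142
  (592/39, 86/13) → z = -2970/13
The feasible region is unbounded (it extends along (-1, -1), (-4, -3)), but z strictly increases along every unbounded feasible direction, so there is no improving ray and the minimum is attained at a vertex.

At the optimal vertex, 6p - 5q = 58 and -3p + 9q = 14.
Solving simultaneously gives p = 592/39, q = 86/13.

p = 592/39, q = 86/13, minimum z = -2970/13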